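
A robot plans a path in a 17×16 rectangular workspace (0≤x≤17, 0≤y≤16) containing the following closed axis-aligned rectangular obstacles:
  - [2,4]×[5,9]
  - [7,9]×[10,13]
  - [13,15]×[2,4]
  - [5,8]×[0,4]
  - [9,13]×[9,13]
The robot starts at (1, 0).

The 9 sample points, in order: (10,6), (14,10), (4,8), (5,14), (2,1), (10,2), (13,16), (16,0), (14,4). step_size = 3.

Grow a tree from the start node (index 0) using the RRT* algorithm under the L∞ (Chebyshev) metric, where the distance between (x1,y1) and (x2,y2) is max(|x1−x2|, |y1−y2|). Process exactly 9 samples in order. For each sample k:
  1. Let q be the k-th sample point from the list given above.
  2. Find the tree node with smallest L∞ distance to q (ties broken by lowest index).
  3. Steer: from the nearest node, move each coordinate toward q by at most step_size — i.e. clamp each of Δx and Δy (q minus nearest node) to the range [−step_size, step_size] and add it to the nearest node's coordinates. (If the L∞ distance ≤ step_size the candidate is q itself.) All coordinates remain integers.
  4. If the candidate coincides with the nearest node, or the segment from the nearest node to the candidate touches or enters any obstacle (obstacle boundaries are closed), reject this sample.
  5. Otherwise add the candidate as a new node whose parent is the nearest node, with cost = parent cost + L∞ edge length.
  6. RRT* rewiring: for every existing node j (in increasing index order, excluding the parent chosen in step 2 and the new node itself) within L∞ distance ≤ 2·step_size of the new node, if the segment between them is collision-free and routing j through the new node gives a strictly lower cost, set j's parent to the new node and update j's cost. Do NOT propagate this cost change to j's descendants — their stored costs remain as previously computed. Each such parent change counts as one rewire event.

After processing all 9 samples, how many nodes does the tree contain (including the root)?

1. q=(10,6) nearest=0 d=9 new=(4,3) → add node 1 parent=0 cost=3
2. q=(14,10) nearest=1 d=10 new=(7,6) → blocked by [5,8]×[0,4], reject
3. q=(4,8) nearest=1 d=5 new=(4,6) → blocked by [2,4]×[5,9], reject
4. q=(5,14) nearest=1 d=11 new=(5,6) → add node 2 parent=1 cost=6
5. q=(2,1) nearest=0 d=1 new=(2,1) → add node 3 parent=0 cost=1
6. q=(10,2) nearest=2 d=5 new=(8,3) → blocked by [5,8]×[0,4], reject
7. q=(13,16) nearest=2 d=10 new=(8,9) → add node 4 parent=2 cost=9
8. q=(16,0) nearest=4 d=9 new=(11,6) → add node 5 parent=4 cost=12
9. q=(14,4) nearest=5 d=3 new=(14,4) → blocked by [13,15]×[2,4], reject

Node count: 6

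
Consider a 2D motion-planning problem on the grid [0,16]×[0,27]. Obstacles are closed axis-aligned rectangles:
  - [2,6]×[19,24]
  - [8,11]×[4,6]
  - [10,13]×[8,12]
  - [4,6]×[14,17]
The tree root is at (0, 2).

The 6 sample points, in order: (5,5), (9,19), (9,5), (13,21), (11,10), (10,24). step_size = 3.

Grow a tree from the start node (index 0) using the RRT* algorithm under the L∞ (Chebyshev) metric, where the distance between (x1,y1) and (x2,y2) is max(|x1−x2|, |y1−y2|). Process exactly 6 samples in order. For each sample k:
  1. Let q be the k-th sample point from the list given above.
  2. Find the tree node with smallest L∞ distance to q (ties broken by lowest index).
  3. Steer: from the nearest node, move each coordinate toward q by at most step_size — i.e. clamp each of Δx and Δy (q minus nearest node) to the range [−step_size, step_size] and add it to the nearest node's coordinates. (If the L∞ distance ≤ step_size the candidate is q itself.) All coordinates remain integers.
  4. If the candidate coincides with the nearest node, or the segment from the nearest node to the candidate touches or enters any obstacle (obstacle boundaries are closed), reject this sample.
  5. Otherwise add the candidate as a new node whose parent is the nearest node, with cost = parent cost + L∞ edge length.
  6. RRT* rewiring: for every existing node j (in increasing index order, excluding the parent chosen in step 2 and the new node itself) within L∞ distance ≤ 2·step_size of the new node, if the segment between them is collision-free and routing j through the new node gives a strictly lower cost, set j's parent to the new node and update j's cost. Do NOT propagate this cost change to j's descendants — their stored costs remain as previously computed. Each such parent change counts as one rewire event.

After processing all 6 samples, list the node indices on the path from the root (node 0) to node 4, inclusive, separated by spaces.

Path: 0 1 2 3 4

1. q=(5,5) nearest=0 d=5 new=(3,5) → add node 1 parent=0 cost=3
2. q=(9,19) nearest=1 d=14 new=(6,8) → add node 2 parent=1 cost=6
3. q=(9,5) nearest=2 d=3 new=(9,5) → blocked by [8,11]×[4,6], reject
4. q=(13,21) nearest=2 d=13 new=(9,11) → add node 3 parent=2 cost=9
5. q=(11,10) nearest=3 d=2 new=(11,10) → blocked by [10,13]×[8,12], reject
6. q=(10,24) nearest=3 d=13 new=(10,14) → add node 4 parent=3 cost=12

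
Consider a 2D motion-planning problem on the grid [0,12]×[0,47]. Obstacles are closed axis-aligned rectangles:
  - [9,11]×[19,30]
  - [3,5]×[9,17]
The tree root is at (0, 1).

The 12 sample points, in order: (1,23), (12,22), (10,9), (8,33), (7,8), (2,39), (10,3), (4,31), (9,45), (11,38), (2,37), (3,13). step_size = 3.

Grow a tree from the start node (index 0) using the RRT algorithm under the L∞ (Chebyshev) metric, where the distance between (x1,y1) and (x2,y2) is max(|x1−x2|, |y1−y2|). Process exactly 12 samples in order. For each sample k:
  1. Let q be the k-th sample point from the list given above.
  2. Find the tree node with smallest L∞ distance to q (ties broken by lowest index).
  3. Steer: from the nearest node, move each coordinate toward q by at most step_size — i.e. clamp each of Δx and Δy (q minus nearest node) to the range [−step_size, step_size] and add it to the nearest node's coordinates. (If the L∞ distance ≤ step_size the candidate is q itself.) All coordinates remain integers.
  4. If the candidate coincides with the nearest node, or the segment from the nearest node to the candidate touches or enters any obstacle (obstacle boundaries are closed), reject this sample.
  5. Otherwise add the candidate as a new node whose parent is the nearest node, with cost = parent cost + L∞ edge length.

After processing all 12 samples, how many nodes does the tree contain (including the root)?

Node count: 9

1. q=(1,23) nearest=0 d=22 new=(1,4) → add node 1 parent=0 cost=3
2. q=(12,22) nearest=1 d=18 new=(4,7) → add node 2 parent=1 cost=6
3. q=(10,9) nearest=2 d=6 new=(7,9) → add node 3 parent=2 cost=9
4. q=(8,33) nearest=3 d=24 new=(8,12) → add node 4 parent=3 cost=12
5. q=(7,8) nearest=3 d=1 new=(7,8) → add node 5 parent=3 cost=10
6. q=(2,39) nearest=4 d=27 new=(5,15) → blocked by [3,5]×[9,17], reject
7. q=(10,3) nearest=5 d=5 new=(10,5) → add node 6 parent=5 cost=13
8. q=(4,31) nearest=4 d=19 new=(5,15) → blocked by [3,5]×[9,17], reject
9. q=(9,45) nearest=4 d=33 new=(9,15) → add node 7 parent=4 cost=15
10. q=(11,38) nearest=7 d=23 new=(11,18) → add node 8 parent=7 cost=18
11. q=(2,37) nearest=8 d=19 new=(8,21) → blocked by [9,11]×[19,30], reject
12. q=(3,13) nearest=3 d=4 new=(4,12) → blocked by [3,5]×[9,17], reject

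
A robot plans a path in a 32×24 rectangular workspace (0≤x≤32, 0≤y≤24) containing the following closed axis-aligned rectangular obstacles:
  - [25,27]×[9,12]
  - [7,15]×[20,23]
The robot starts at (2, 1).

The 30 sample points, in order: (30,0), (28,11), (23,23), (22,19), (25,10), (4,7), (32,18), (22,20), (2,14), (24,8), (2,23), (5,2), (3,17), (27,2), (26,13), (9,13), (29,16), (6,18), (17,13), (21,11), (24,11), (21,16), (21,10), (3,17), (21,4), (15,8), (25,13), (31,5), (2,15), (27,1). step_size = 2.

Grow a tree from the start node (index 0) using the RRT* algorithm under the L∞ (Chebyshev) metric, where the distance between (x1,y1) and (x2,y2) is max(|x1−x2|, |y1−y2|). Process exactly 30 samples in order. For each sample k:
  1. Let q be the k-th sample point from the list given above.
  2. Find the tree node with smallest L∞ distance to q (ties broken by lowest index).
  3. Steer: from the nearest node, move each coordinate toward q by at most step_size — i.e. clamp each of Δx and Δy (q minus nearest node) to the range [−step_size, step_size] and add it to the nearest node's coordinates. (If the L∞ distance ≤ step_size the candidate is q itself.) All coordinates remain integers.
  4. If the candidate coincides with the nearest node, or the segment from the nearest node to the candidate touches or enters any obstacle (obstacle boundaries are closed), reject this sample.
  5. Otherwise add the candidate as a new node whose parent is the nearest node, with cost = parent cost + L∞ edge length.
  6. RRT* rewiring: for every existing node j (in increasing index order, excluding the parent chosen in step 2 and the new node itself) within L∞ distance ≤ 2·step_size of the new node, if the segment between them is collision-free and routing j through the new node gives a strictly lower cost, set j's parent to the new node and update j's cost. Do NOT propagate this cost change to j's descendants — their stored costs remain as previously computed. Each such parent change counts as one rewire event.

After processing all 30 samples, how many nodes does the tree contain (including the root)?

Node count: 30

1. q=(30,0) nearest=0 d=28 new=(4,0) → add node 1 parent=0 cost=2
2. q=(28,11) nearest=1 d=24 new=(6,2) → add node 2 parent=1 cost=4
3. q=(23,23) nearest=2 d=21 new=(8,4) → add node 3 parent=2 cost=6
4. q=(22,19) nearest=3 d=15 new=(10,6) → add node 4 parent=3 cost=8
5. q=(25,10) nearest=4 d=15 new=(12,8) → add node 5 parent=4 cost=10
6. q=(4,7) nearest=3 d=4 new=(6,6) → add node 6 parent=3 cost=8
7. q=(32,18) nearest=5 d=20 new=(14,10) → add node 7 parent=5 cost=12
8. q=(22,20) nearest=7 d=10 new=(16,12) → add node 8 parent=7 cost=14
9. q=(2,14) nearest=4 d=8 new=(8,8) → add node 9 parent=4 cost=10
10. q=(24,8) nearest=8 d=8 new=(18,10) → add node 10 parent=8 cost=16
11. q=(2,23) nearest=7 d=13 new=(12,12) → add node 11 parent=7 cost=14
12. q=(5,2) nearest=2 d=1 new=(5,2) → add node 12 parent=2 cost=5
13. q=(3,17) nearest=5 d=9 new=(10,10) → add node 13 parent=5 cost=12
14. q=(27,2) nearest=10 d=9 new=(20,8) → add node 14 parent=10 cost=18
15. q=(26,13) nearest=14 d=6 new=(22,10) → add node 15 parent=14 cost=20
16. q=(9,13) nearest=11 d=3 new=(10,13) → add node 16 parent=11 cost=16
17. q=(29,16) nearest=15 d=7 new=(24,12) → add node 17 parent=15 cost=22
18. q=(6,18) nearest=16 d=5 new=(8,15) → add node 18 parent=16 cost=18
19. q=(17,13) nearest=8 d=1 new=(17,13) → add node 19 parent=8 cost=15
20. q=(21,11) nearest=15 d=1 new=(21,11) → add node 20 parent=15 cost=21
21. q=(24,11) nearest=17 d=1 new=(24,11) → add node 21 parent=17 cost=23
22. q=(21,16) nearest=17 d=4 new=(22,14) → add node 22 parent=17 cost=24
23. q=(21,10) nearest=15 d=1 new=(21,10) → add node 23 parent=15 cost=21
24. q=(3,17) nearest=18 d=5 new=(6,17) → add node 24 parent=18 cost=20
25. q=(21,4) nearest=14 d=4 new=(21,6) → add node 25 parent=14 cost=20
26. q=(15,8) nearest=7 d=2 new=(15,8) → add node 26 parent=7 cost=14
27. q=(25,13) nearest=17 d=1 new=(25,13) → add node 27 parent=17 cost=23
28. q=(31,5) nearest=17 d=7 new=(26,10) → blocked by [25,27]×[9,12], reject
29. q=(2,15) nearest=24 d=4 new=(4,15) → add node 28 parent=24 cost=22
30. q=(27,1) nearest=25 d=6 new=(23,4) → add node 29 parent=25 cost=22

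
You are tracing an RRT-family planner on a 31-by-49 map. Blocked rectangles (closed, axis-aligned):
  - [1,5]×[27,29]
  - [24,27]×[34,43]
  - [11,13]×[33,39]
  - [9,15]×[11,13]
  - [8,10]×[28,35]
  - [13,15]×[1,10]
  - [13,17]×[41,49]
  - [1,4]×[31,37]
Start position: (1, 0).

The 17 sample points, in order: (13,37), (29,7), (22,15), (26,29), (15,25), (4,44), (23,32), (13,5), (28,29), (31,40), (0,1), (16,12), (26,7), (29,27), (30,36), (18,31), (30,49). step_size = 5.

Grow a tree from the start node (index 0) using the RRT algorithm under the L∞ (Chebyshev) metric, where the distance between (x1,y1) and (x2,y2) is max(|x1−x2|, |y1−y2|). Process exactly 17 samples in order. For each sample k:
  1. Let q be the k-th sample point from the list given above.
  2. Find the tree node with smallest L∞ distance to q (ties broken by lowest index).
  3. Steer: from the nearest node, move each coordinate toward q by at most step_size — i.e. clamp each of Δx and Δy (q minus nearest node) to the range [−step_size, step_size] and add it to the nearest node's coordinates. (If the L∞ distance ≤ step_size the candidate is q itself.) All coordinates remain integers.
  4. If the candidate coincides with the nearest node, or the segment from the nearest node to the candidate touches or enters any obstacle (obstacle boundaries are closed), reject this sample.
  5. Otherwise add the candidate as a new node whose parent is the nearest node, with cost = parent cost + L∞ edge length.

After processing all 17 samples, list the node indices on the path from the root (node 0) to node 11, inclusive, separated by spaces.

Path: 0 1 2 3 4 5 6 9 11

1. q=(13,37) nearest=0 d=37 new=(6,5) → add node 1 parent=0 cost=5
2. q=(29,7) nearest=1 d=23 new=(11,7) → add node 2 parent=1 cost=10
3. q=(22,15) nearest=2 d=11 new=(16,12) → blocked by [9,15]×[11,13], reject
4. q=(26,29) nearest=2 d=22 new=(16,12) → blocked by [9,15]×[11,13], reject
5. q=(15,25) nearest=2 d=18 new=(15,12) → blocked by [9,15]×[11,13], reject
6. q=(4,44) nearest=2 d=37 new=(6,12) → add node 3 parent=2 cost=15
7. q=(23,32) nearest=3 d=20 new=(11,17) → add node 4 parent=3 cost=20
8. q=(13,5) nearest=2 d=2 new=(13,5) → blocked by [13,15]×[1,10], reject
9. q=(28,29) nearest=4 d=17 new=(16,22) → add node 5 parent=4 cost=25
10. q=(31,40) nearest=5 d=18 new=(21,27) → add node 6 parent=5 cost=30
11. q=(0,1) nearest=0 d=1 new=(0,1) → add node 7 parent=0 cost=1
12. q=(16,12) nearest=2 d=5 new=(16,12) → blocked by [9,15]×[11,13], reject
13. q=(26,7) nearest=2 d=15 new=(16,7) → blocked by [13,15]×[1,10], reject
14. q=(29,27) nearest=6 d=8 new=(26,27) → add node 8 parent=6 cost=35
15. q=(30,36) nearest=6 d=9 new=(26,32) → add node 9 parent=6 cost=35
16. q=(18,31) nearest=6 d=4 new=(18,31) → add node 10 parent=6 cost=34
17. q=(30,49) nearest=9 d=17 new=(30,37) → add node 11 parent=9 cost=40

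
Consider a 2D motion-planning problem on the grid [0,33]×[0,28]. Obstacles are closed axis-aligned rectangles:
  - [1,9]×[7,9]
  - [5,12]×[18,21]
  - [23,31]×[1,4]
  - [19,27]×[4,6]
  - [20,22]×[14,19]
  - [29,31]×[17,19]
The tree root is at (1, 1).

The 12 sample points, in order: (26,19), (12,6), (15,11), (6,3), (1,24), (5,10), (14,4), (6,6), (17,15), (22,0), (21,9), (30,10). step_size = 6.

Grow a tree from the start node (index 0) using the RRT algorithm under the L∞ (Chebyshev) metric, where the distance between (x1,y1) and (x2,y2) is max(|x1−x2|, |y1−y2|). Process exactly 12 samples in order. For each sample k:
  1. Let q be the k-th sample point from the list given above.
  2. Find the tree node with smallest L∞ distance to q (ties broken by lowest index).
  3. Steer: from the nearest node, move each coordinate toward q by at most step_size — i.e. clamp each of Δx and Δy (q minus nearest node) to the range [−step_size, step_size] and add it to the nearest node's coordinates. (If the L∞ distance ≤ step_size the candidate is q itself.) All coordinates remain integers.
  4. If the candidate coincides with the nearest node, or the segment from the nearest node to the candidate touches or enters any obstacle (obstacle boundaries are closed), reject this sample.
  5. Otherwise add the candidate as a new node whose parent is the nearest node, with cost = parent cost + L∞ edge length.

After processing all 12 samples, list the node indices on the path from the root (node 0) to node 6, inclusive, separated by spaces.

1. q=(26,19) nearest=0 d=25 new=(7,7) → blocked by [1,9]×[7,9], reject
2. q=(12,6) nearest=0 d=11 new=(7,6) → add node 1 parent=0 cost=6
3. q=(15,11) nearest=1 d=8 new=(13,11) → blocked by [1,9]×[7,9], reject
4. q=(6,3) nearest=1 d=3 new=(6,3) → add node 2 parent=1 cost=9
5. q=(1,24) nearest=1 d=18 new=(1,12) → blocked by [1,9]×[7,9], reject
6. q=(5,10) nearest=1 d=4 new=(5,10) → blocked by [1,9]×[7,9], reject
7. q=(14,4) nearest=1 d=7 new=(13,4) → add node 3 parent=1 cost=12
8. q=(6,6) nearest=1 d=1 new=(6,6) → add node 4 parent=1 cost=7
9. q=(17,15) nearest=1 d=10 new=(13,12) → blocked by [1,9]×[7,9], reject
10. q=(22,0) nearest=3 d=9 new=(19,0) → add node 5 parent=3 cost=18
11. q=(21,9) nearest=3 d=8 new=(19,9) → add node 6 parent=3 cost=18
12. q=(30,10) nearest=5 d=11 new=(25,6) → blocked by [23,31]×[1,4], reject

Path: 0 1 3 6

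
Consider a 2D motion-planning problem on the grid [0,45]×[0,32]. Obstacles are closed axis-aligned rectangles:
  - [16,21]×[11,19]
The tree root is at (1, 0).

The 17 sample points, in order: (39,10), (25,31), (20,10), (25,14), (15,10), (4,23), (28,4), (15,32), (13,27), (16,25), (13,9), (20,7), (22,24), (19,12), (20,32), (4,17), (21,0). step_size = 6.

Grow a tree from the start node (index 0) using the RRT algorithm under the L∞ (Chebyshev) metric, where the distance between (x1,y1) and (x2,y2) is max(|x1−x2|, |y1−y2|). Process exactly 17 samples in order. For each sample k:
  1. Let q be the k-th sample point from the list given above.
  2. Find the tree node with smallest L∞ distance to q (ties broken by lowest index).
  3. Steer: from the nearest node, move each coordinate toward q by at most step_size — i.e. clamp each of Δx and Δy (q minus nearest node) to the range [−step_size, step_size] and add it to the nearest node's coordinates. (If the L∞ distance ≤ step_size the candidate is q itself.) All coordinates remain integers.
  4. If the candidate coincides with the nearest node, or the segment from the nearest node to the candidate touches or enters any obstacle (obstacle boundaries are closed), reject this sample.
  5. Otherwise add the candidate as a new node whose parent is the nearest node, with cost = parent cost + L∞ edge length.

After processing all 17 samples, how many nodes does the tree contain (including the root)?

Node count: 15

1. q=(39,10) nearest=0 d=38 new=(7,6) → add node 1 parent=0 cost=6
2. q=(25,31) nearest=1 d=25 new=(13,12) → add node 2 parent=1 cost=12
3. q=(20,10) nearest=2 d=7 new=(19,10) → blocked by [16,21]×[11,19], reject
4. q=(25,14) nearest=2 d=12 new=(19,14) → blocked by [16,21]×[11,19], reject
5. q=(15,10) nearest=2 d=2 new=(15,10) → add node 3 parent=2 cost=14
6. q=(4,23) nearest=2 d=11 new=(7,18) → add node 4 parent=2 cost=18
7. q=(28,4) nearest=3 d=13 new=(21,4) → add node 5 parent=3 cost=20
8. q=(15,32) nearest=4 d=14 new=(13,24) → add node 6 parent=4 cost=24
9. q=(13,27) nearest=6 d=3 new=(13,27) → add node 7 parent=6 cost=27
10. q=(16,25) nearest=6 d=3 new=(16,25) → add node 8 parent=6 cost=27
11. q=(13,9) nearest=3 d=2 new=(13,9) → add node 9 parent=3 cost=16
12. q=(20,7) nearest=5 d=3 new=(20,7) → add node 10 parent=5 cost=23
13. q=(22,24) nearest=8 d=6 new=(22,24) → add node 11 parent=8 cost=33
14. q=(19,12) nearest=3 d=4 new=(19,12) → blocked by [16,21]×[11,19], reject
15. q=(20,32) nearest=7 d=7 new=(19,32) → add node 12 parent=7 cost=33
16. q=(4,17) nearest=4 d=3 new=(4,17) → add node 13 parent=4 cost=21
17. q=(21,0) nearest=5 d=4 new=(21,0) → add node 14 parent=5 cost=24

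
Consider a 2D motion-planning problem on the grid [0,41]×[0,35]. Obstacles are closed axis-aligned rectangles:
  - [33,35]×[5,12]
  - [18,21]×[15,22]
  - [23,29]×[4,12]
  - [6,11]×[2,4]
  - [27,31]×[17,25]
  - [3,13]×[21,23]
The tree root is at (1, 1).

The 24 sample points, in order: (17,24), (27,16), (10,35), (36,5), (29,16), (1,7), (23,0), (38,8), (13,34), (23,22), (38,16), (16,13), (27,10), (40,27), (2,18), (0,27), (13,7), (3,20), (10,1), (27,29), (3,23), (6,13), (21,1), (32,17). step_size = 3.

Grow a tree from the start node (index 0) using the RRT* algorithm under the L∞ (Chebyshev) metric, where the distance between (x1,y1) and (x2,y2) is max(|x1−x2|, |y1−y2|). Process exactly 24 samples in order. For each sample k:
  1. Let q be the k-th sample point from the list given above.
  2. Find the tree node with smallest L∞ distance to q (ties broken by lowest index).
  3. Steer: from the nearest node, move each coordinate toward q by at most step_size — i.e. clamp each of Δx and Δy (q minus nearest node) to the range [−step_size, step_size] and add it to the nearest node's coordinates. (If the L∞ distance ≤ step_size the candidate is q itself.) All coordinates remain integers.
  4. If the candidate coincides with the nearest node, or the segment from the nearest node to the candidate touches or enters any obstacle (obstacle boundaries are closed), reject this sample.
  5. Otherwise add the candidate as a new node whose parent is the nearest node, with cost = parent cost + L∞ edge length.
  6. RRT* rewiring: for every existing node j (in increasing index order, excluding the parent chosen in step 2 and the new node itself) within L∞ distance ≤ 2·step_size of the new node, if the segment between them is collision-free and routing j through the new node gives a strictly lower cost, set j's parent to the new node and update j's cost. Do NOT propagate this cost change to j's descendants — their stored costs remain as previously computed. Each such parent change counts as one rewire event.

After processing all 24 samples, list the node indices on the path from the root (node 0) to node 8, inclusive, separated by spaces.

1. q=(17,24) nearest=0 d=23 new=(4,4) → add node 1 parent=0 cost=3
2. q=(27,16) nearest=1 d=23 new=(7,7) → add node 2 parent=1 cost=6
3. q=(10,35) nearest=2 d=28 new=(10,10) → add node 3 parent=2 cost=9
4. q=(36,5) nearest=3 d=26 new=(13,7) → add node 4 parent=3 cost=12
5. q=(29,16) nearest=4 d=16 new=(16,10) → add node 5 parent=4 cost=15
6. q=(1,7) nearest=1 d=3 new=(1,7) → add node 6 parent=1 cost=6
7. q=(23,0) nearest=4 d=10 new=(16,4) → add node 7 parent=4 cost=15
8. q=(38,8) nearest=5 d=22 new=(19,8) → add node 8 parent=5 cost=18
9. q=(13,34) nearest=3 d=24 new=(13,13) → add node 9 parent=3 cost=12
10. q=(23,22) nearest=9 d=10 new=(16,16) → add node 10 parent=9 cost=15
11. q=(38,16) nearest=8 d=19 new=(22,11) → add node 11 parent=8 cost=21
12. q=(16,13) nearest=5 d=3 new=(16,13) → add node 12 parent=5 cost=18
13. q=(27,10) nearest=11 d=5 new=(25,10) → blocked by [23,29]×[4,12], reject
14. q=(40,27) nearest=11 d=18 new=(25,14) → blocked by [23,29]×[4,12], reject
15. q=(2,18) nearest=3 d=8 new=(7,13) → add node 13 parent=3 cost=12
16. q=(0,27) nearest=9 d=14 new=(10,16) → add node 14 parent=9 cost=15
17. q=(13,7) nearest=4 d=0 → coincident, reject
18. q=(3,20) nearest=13 d=7 new=(4,16) → add node 15 parent=13 cost=15
19. q=(10,1) nearest=1 d=6 new=(7,1) → blocked by [6,11]×[2,4], reject
20. q=(27,29) nearest=10 d=13 new=(19,19) → blocked by [18,21]×[15,22], reject
21. q=(3,23) nearest=14 d=7 new=(7,19) → add node 16 parent=14 cost=18
22. q=(6,13) nearest=13 d=1 new=(6,13) → add node 17 parent=13 cost=13
23. q=(21,1) nearest=7 d=5 new=(19,1) → add node 18 parent=7 cost=18
24. q=(32,17) nearest=11 d=10 new=(25,14) → blocked by [23,29]×[4,12], reject

Path: 0 1 2 3 4 5 8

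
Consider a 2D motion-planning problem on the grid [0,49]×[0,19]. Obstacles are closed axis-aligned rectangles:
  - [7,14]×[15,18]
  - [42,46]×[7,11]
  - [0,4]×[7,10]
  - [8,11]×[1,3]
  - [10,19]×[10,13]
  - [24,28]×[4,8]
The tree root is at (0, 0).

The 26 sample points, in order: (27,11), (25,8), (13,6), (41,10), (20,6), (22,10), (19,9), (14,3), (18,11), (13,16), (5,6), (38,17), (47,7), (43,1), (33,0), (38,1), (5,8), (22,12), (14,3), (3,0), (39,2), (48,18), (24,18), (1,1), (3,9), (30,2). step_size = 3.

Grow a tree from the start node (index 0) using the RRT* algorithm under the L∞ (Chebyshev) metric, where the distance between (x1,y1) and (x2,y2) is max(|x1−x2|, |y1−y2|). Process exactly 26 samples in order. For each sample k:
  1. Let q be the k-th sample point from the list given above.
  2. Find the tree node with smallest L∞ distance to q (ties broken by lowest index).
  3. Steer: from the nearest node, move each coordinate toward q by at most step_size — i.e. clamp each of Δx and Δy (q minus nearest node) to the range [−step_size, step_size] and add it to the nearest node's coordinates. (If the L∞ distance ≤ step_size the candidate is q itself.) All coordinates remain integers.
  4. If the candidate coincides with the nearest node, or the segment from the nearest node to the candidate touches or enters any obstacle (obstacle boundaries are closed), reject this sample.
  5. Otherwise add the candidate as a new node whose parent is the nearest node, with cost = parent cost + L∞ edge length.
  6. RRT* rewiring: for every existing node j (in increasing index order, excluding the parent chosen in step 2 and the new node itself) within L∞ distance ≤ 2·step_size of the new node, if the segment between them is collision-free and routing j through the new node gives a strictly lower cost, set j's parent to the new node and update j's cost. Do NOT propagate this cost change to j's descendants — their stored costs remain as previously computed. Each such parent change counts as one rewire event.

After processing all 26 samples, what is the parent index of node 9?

Parent of node 9: 16

1. q=(27,11) nearest=0 d=27 new=(3,3) → add node 1 parent=0 cost=3
2. q=(25,8) nearest=1 d=22 new=(6,6) → add node 2 parent=1 cost=6
3. q=(13,6) nearest=2 d=7 new=(9,6) → add node 3 parent=2 cost=9
4. q=(41,10) nearest=3 d=32 new=(12,9) → add node 4 parent=3 cost=12
5. q=(20,6) nearest=4 d=8 new=(15,6) → add node 5 parent=4 cost=15
6. q=(22,10) nearest=5 d=7 new=(18,9) → add node 6 parent=5 cost=18
7. q=(19,9) nearest=6 d=1 new=(19,9) → add node 7 parent=6 cost=19
8. q=(14,3) nearest=5 d=3 new=(14,3) → add node 8 parent=5 cost=18
9. q=(18,11) nearest=6 d=2 new=(18,11) → blocked by [10,19]×[10,13], reject
10. q=(13,16) nearest=4 d=7 new=(13,12) → blocked by [10,19]×[10,13], reject
11. q=(5,6) nearest=2 d=1 new=(5,6) → add node 9 parent=2 cost=7
12. q=(38,17) nearest=7 d=19 new=(22,12) → add node 10 parent=7 cost=22
13. q=(47,7) nearest=10 d=25 new=(25,9) → add node 11 parent=10 cost=25
14. q=(43,1) nearest=11 d=18 new=(28,6) → blocked by [24,28]×[4,8], reject
15. q=(33,0) nearest=11 d=9 new=(28,6) → blocked by [24,28]×[4,8], reject
16. q=(38,1) nearest=11 d=13 new=(28,6) → blocked by [24,28]×[4,8], reject
17. q=(5,8) nearest=2 d=2 new=(5,8) → add node 12 parent=2 cost=8
18. q=(22,12) nearest=10 d=0 → coincident, reject
19. q=(14,3) nearest=8 d=0 → coincident, reject
20. q=(3,0) nearest=0 d=3 new=(3,0) → add node 13 parent=0 cost=3
21. q=(39,2) nearest=11 d=14 new=(28,6) → blocked by [24,28]×[4,8], reject
22. q=(48,18) nearest=11 d=23 new=(28,12) → add node 14 parent=11 cost=28
23. q=(24,18) nearest=10 d=6 new=(24,15) → add node 15 parent=10 cost=25
24. q=(1,1) nearest=0 d=1 new=(1,1) → add node 16 parent=0 cost=1; rewire 9→16 (6<7)
25. q=(3,9) nearest=12 d=2 new=(3,9) → blocked by [0,4]×[7,10], reject
26. q=(30,2) nearest=11 d=7 new=(28,6) → blocked by [24,28]×[4,8], reject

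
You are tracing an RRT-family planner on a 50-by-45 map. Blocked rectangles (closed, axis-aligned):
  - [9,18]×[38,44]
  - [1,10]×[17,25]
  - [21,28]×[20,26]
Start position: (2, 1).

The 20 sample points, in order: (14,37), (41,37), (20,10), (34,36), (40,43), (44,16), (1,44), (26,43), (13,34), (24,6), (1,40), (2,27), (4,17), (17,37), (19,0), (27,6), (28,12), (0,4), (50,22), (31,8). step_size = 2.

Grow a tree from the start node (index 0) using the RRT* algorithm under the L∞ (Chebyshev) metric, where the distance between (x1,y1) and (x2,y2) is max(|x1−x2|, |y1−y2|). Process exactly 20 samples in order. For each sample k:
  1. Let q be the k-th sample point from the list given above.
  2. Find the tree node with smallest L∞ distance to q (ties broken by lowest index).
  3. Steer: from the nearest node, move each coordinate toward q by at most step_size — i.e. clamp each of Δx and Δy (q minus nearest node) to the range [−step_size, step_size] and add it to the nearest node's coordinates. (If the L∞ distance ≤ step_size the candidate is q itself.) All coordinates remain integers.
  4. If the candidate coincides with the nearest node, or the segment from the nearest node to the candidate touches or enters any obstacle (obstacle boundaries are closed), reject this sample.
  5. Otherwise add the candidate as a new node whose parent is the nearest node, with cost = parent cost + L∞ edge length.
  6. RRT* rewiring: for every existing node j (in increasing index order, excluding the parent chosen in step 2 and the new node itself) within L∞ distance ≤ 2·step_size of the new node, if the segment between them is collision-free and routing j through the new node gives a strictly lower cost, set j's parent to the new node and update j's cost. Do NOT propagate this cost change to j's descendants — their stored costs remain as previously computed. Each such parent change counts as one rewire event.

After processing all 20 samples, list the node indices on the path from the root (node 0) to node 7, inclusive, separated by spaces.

Path: 0 1 2 3 4 5 6 7

1. q=(14,37) nearest=0 d=36 new=(4,3) → add node 1 parent=0 cost=2
2. q=(41,37) nearest=1 d=37 new=(6,5) → add node 2 parent=1 cost=4
3. q=(20,10) nearest=2 d=14 new=(8,7) → add node 3 parent=2 cost=6
4. q=(34,36) nearest=3 d=29 new=(10,9) → add node 4 parent=3 cost=8
5. q=(40,43) nearest=4 d=34 new=(12,11) → add node 5 parent=4 cost=10
6. q=(44,16) nearest=5 d=32 new=(14,13) → add node 6 parent=5 cost=12
7. q=(1,44) nearest=6 d=31 new=(12,15) → add node 7 parent=6 cost=14
8. q=(26,43) nearest=7 d=28 new=(14,17) → add node 8 parent=7 cost=16
9. q=(13,34) nearest=8 d=17 new=(13,19) → add node 9 parent=8 cost=18
10. q=(24,6) nearest=6 d=10 new=(16,11) → add node 10 parent=6 cost=14
11. q=(1,40) nearest=9 d=21 new=(11,21) → add node 11 parent=9 cost=20
12. q=(2,27) nearest=11 d=9 new=(9,23) → blocked by [1,10]×[17,25], reject
13. q=(4,17) nearest=11 d=7 new=(9,19) → blocked by [1,10]×[17,25], reject
14. q=(17,37) nearest=11 d=16 new=(13,23) → add node 12 parent=11 cost=22
15. q=(19,0) nearest=4 d=9 new=(12,7) → add node 13 parent=4 cost=10
16. q=(27,6) nearest=10 d=11 new=(18,9) → add node 14 parent=10 cost=16
17. q=(28,12) nearest=14 d=10 new=(20,11) → add node 15 parent=14 cost=18
18. q=(0,4) nearest=0 d=3 new=(0,3) → add node 16 parent=0 cost=2
19. q=(50,22) nearest=15 d=30 new=(22,13) → add node 17 parent=15 cost=20
20. q=(31,8) nearest=17 d=9 new=(24,11) → add node 18 parent=17 cost=22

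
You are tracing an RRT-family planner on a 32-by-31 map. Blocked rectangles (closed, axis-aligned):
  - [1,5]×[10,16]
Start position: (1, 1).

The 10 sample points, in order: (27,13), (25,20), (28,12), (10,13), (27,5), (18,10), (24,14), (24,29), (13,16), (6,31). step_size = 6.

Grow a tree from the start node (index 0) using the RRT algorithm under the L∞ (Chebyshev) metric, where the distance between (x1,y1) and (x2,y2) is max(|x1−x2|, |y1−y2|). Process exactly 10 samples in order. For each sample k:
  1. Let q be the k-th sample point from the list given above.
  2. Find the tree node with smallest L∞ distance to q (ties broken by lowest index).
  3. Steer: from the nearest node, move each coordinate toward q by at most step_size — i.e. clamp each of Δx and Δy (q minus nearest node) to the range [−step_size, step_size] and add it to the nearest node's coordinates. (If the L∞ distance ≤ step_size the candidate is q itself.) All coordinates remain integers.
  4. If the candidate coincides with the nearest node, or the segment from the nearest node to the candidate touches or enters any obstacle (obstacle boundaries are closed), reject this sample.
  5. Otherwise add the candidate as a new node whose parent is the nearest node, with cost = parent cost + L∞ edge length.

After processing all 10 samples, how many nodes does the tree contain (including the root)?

Node count: 11

1. q=(27,13) nearest=0 d=26 new=(7,7) → add node 1 parent=0 cost=6
2. q=(25,20) nearest=1 d=18 new=(13,13) → add node 2 parent=1 cost=12
3. q=(28,12) nearest=2 d=15 new=(19,12) → add node 3 parent=2 cost=18
4. q=(10,13) nearest=2 d=3 new=(10,13) → add node 4 parent=2 cost=15
5. q=(27,5) nearest=3 d=8 new=(25,6) → add node 5 parent=3 cost=24
6. q=(18,10) nearest=3 d=2 new=(18,10) → add node 6 parent=3 cost=20
7. q=(24,14) nearest=3 d=5 new=(24,14) → add node 7 parent=3 cost=23
8. q=(24,29) nearest=7 d=15 new=(24,20) → add node 8 parent=7 cost=29
9. q=(13,16) nearest=2 d=3 new=(13,16) → add node 9 parent=2 cost=15
10. q=(6,31) nearest=9 d=15 new=(7,22) → add node 10 parent=9 cost=21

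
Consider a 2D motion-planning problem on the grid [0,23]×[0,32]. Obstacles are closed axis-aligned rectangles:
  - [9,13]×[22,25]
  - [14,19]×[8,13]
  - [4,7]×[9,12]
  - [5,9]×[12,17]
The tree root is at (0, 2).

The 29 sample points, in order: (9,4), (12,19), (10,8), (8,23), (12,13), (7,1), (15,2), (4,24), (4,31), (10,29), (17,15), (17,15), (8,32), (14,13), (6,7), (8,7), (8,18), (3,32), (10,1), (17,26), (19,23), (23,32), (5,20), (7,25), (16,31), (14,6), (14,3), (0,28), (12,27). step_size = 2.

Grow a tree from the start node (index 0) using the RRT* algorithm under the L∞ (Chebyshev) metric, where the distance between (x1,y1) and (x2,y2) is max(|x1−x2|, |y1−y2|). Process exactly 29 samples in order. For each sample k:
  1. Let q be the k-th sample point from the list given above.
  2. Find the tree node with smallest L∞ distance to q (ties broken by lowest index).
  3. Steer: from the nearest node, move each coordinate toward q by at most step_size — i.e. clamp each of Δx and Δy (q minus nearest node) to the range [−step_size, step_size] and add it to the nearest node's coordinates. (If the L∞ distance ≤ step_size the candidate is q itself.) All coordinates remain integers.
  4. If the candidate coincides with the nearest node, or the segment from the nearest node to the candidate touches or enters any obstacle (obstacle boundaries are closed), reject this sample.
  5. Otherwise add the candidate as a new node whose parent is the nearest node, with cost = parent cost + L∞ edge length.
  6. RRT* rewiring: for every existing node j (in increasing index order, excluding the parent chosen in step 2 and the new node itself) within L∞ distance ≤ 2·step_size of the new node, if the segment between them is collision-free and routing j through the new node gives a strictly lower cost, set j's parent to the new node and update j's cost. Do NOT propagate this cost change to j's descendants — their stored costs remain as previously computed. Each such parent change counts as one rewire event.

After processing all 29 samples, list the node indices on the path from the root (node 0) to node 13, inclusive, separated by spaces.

1. q=(9,4) nearest=0 d=9 new=(2,4) → add node 1 parent=0 cost=2
2. q=(12,19) nearest=1 d=15 new=(4,6) → add node 2 parent=1 cost=4
3. q=(10,8) nearest=2 d=6 new=(6,8) → add node 3 parent=2 cost=6
4. q=(8,23) nearest=3 d=15 new=(8,10) → blocked by [4,7]×[9,12], reject
5. q=(12,13) nearest=3 d=6 new=(8,10) → blocked by [4,7]×[9,12], reject
6. q=(7,1) nearest=1 d=5 new=(4,2) → add node 4 parent=1 cost=4
7. q=(15,2) nearest=3 d=9 new=(8,6) → add node 5 parent=3 cost=8
8. q=(4,24) nearest=3 d=16 new=(4,10) → blocked by [4,7]×[9,12], reject
9. q=(4,31) nearest=3 d=23 new=(4,10) → blocked by [4,7]×[9,12], reject
10. q=(10,29) nearest=3 d=21 new=(8,10) → blocked by [4,7]×[9,12], reject
11. q=(17,15) nearest=5 d=9 new=(10,8) → add node 6 parent=5 cost=10
12. q=(17,15) nearest=6 d=7 new=(12,10) → add node 7 parent=6 cost=12
13. q=(8,32) nearest=7 d=22 new=(10,12) → add node 8 parent=7 cost=14
14. q=(14,13) nearest=7 d=3 new=(14,12) → blocked by [14,19]×[8,13], reject
15. q=(6,7) nearest=3 d=1 new=(6,7) → add node 9 parent=3 cost=7
16. q=(8,7) nearest=5 d=1 new=(8,7) → add node 10 parent=5 cost=9
17. q=(8,18) nearest=8 d=6 new=(8,14) → blocked by [5,9]×[12,17], reject
18. q=(3,32) nearest=8 d=20 new=(8,14) → blocked by [5,9]×[12,17], reject
19. q=(10,1) nearest=5 d=5 new=(10,4) → add node 11 parent=5 cost=10
20. q=(17,26) nearest=8 d=14 new=(12,14) → add node 12 parent=8 cost=16
21. q=(19,23) nearest=12 d=9 new=(14,16) → add node 13 parent=12 cost=18
22. q=(23,32) nearest=13 d=16 new=(16,18) → add node 14 parent=13 cost=20
23. q=(5,20) nearest=12 d=7 new=(10,16) → add node 15 parent=12 cost=18
24. q=(7,25) nearest=13 d=9 new=(12,18) → add node 16 parent=13 cost=20
25. q=(16,31) nearest=14 d=13 new=(16,20) → add node 17 parent=14 cost=22
26. q=(14,6) nearest=6 d=4 new=(12,6) → add node 18 parent=6 cost=12
27. q=(14,3) nearest=18 d=3 new=(14,4) → add node 19 parent=18 cost=14
28. q=(0,28) nearest=15 d=12 new=(8,18) → blocked by [5,9]×[12,17], reject
29. q=(12,27) nearest=17 d=7 new=(14,22) → add node 20 parent=17 cost=24

Path: 0 1 2 3 5 6 7 8 12 13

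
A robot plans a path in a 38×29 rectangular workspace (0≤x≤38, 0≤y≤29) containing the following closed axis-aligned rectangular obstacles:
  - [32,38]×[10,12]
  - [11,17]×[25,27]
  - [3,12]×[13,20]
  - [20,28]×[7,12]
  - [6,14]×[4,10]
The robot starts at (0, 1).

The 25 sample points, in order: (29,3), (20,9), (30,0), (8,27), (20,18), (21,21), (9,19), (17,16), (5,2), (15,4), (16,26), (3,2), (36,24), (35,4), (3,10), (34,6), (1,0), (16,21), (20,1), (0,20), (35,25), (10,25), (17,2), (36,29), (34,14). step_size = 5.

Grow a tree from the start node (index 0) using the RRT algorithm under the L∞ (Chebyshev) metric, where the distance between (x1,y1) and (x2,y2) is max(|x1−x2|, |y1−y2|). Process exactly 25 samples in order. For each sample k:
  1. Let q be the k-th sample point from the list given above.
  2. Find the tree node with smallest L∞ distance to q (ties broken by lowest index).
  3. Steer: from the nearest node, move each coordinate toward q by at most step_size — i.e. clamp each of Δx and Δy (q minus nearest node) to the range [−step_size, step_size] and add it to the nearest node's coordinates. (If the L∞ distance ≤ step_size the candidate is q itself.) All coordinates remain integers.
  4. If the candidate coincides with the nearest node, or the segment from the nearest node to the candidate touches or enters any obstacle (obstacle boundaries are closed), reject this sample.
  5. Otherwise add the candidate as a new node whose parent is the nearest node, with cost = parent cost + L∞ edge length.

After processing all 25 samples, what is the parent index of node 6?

Parent of node 6: 1

1. q=(29,3) nearest=0 d=29 new=(5,3) → add node 1 parent=0 cost=5
2. q=(20,9) nearest=1 d=15 new=(10,8) → blocked by [6,14]×[4,10], reject
3. q=(30,0) nearest=1 d=25 new=(10,0) → add node 2 parent=1 cost=10
4. q=(8,27) nearest=1 d=24 new=(8,8) → blocked by [6,14]×[4,10], reject
5. q=(20,18) nearest=1 d=15 new=(10,8) → blocked by [6,14]×[4,10], reject
6. q=(21,21) nearest=1 d=18 new=(10,8) → blocked by [6,14]×[4,10], reject
7. q=(9,19) nearest=1 d=16 new=(9,8) → blocked by [6,14]×[4,10], reject
8. q=(17,16) nearest=1 d=13 new=(10,8) → blocked by [6,14]×[4,10], reject
9. q=(5,2) nearest=1 d=1 new=(5,2) → add node 3 parent=1 cost=6
10. q=(15,4) nearest=2 d=5 new=(15,4) → add node 4 parent=2 cost=15
11. q=(16,26) nearest=4 d=22 new=(16,9) → add node 5 parent=4 cost=20
12. q=(3,2) nearest=1 d=2 new=(3,2) → add node 6 parent=1 cost=7
13. q=(36,24) nearest=5 d=20 new=(21,14) → add node 7 parent=5 cost=25
14. q=(35,4) nearest=7 d=14 new=(26,9) → blocked by [20,28]×[7,12], reject
15. q=(3,10) nearest=1 d=7 new=(3,8) → add node 8 parent=1 cost=10
16. q=(34,6) nearest=7 d=13 new=(26,9) → blocked by [20,28]×[7,12], reject
17. q=(1,0) nearest=0 d=1 new=(1,0) → add node 9 parent=0 cost=1
18. q=(16,21) nearest=7 d=7 new=(16,19) → add node 10 parent=7 cost=30
19. q=(20,1) nearest=4 d=5 new=(20,1) → add node 11 parent=4 cost=20
20. q=(0,20) nearest=8 d=12 new=(0,13) → add node 12 parent=8 cost=15
21. q=(35,25) nearest=7 d=14 new=(26,19) → add node 13 parent=7 cost=30
22. q=(10,25) nearest=10 d=6 new=(11,24) → add node 14 parent=10 cost=35
23. q=(17,2) nearest=4 d=2 new=(17,2) → add node 15 parent=4 cost=17
24. q=(36,29) nearest=13 d=10 new=(31,24) → add node 16 parent=13 cost=35
25. q=(34,14) nearest=13 d=8 new=(31,14) → add node 17 parent=13 cost=35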